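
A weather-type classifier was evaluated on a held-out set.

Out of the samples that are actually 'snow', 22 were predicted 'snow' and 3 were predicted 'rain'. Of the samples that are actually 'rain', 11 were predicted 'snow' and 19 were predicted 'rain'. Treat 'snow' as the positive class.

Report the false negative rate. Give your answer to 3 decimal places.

0.120

FNR = FN/(FN+TP) = 3/(3+22) = 0.120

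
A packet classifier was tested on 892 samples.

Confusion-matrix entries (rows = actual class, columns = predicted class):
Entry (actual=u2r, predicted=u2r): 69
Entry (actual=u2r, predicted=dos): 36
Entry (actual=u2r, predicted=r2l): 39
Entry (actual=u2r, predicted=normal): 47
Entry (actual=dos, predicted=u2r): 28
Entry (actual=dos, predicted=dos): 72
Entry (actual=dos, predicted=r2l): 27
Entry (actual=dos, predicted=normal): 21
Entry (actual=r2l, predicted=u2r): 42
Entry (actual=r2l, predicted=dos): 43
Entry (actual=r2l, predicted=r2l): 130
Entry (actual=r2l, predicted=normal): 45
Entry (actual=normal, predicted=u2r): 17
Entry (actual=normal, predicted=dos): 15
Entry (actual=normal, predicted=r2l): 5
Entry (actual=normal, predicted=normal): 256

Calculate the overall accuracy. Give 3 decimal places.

Accuracy = trace / total = (69+72+130+256=527) / 892 = 527/892 = 0.591

0.591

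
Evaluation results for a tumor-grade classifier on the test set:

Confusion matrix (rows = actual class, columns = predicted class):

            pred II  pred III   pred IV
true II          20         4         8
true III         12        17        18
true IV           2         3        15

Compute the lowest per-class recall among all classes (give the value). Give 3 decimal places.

0.362

Per-class recall (TP/(TP+FN)):
  II: TP=20, FN=4+8=12 → 20/32 = 0.6250
  III: TP=17, FN=12+18=30 → 17/47 = 0.3617
  IV: TP=15, FN=2+3=5 → 15/20 = 0.7500
Lowest is class 'III' with recall = 0.362.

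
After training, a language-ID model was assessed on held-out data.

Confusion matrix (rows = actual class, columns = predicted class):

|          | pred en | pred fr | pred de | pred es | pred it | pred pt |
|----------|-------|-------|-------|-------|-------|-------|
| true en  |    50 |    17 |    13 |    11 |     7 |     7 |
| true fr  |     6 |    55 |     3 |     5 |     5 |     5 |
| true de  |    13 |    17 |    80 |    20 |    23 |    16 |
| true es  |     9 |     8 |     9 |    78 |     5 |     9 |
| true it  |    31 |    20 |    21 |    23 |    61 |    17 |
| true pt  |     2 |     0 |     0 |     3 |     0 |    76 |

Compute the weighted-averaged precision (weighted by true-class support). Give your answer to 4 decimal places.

Per-class precision (TP/(TP+FP)):
  en: TP=50, FP=6+13+9+31+2=61 → 50/111 = 0.45045
  fr: TP=55, FP=17+17+8+20+0=62 → 55/117 = 0.47009
  de: TP=80, FP=13+3+9+21+0=46 → 80/126 = 0.63492
  es: TP=78, FP=11+5+20+23+3=62 → 78/140 = 0.55714
  it: TP=61, FP=7+5+23+5+0=40 → 61/101 = 0.60396
  pt: TP=76, FP=7+5+16+9+17=54 → 76/130 = 0.58462
Weighted-precision = Σ (supportᵢ/N)·precisionᵢ with N=725: (105/725)·0.45045 + (79/725)·0.47009 + (169/725)·0.63492 + (118/725)·0.55714 + (173/725)·0.60396 + (81/725)·0.58462 = 0.5646

0.5646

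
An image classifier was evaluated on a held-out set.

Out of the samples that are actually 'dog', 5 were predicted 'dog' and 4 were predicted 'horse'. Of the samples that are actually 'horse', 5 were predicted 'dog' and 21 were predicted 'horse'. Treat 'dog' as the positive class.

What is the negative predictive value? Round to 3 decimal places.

NPV = TN/(TN+FN) = 21/(21+4) = 0.840

0.840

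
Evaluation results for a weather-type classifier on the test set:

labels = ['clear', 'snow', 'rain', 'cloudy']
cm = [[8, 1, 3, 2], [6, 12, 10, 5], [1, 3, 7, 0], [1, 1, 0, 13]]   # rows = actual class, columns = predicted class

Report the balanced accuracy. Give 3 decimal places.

0.610

Balanced accuracy = mean of per-class recall.
  clear: recall = 8/14 = 0.5714
  snow: recall = 12/33 = 0.3636
  rain: recall = 7/11 = 0.6364
  cloudy: recall = 13/15 = 0.8667
Mean = (0.5714 + 0.3636 + 0.6364 + 0.8667) / 4 = 0.610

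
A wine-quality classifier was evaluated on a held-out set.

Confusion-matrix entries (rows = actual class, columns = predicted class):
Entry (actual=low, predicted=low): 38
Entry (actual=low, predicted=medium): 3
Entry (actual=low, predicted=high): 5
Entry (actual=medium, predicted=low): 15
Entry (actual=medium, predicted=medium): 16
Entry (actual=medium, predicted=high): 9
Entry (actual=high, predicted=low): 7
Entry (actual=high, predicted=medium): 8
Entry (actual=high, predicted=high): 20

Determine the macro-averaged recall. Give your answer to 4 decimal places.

Per-class recall (TP/(TP+FN)):
  low: TP=38, FN=3+5=8 → 38/46 = 0.82609
  medium: TP=16, FN=15+9=24 → 16/40 = 0.40000
  high: TP=20, FN=7+8=15 → 20/35 = 0.57143
Macro-recall = mean = (0.82609 + 0.40000 + 0.57143) / 3 = 0.5992

0.5992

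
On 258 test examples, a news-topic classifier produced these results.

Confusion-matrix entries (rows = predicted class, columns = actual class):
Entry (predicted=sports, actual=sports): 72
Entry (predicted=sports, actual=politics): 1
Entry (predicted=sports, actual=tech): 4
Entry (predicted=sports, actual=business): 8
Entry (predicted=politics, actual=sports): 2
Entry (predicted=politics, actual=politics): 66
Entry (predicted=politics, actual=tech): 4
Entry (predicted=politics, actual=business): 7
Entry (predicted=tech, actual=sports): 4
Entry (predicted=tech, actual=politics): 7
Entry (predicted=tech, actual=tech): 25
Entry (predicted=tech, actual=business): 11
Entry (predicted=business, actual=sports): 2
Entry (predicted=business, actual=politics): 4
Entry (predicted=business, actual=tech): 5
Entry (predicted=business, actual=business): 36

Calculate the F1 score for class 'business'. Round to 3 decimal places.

0.661

One-vs-rest for 'business': TP = diagonal; FP = other classes predicted 'business'; FN = 'business' predicted as other.
F1 score = 2·TP/(2·TP+FP+FN).
business: TP=36, FP=2+4+5=11, FN=8+7+11=26 → 72/109 = 0.6606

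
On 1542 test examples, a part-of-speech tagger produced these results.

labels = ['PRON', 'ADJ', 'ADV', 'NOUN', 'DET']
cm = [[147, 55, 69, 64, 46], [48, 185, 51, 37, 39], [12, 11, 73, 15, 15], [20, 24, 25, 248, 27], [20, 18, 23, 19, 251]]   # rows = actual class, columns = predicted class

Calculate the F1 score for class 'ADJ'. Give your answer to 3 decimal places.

0.567

Treat 'ADJ' as positive and all other classes as negative.
F1 score = 2·TP/(2·TP+FP+FN).
ADJ: TP=185, FP=55+11+24+18=108, FN=48+51+37+39=175 → 370/653 = 0.5666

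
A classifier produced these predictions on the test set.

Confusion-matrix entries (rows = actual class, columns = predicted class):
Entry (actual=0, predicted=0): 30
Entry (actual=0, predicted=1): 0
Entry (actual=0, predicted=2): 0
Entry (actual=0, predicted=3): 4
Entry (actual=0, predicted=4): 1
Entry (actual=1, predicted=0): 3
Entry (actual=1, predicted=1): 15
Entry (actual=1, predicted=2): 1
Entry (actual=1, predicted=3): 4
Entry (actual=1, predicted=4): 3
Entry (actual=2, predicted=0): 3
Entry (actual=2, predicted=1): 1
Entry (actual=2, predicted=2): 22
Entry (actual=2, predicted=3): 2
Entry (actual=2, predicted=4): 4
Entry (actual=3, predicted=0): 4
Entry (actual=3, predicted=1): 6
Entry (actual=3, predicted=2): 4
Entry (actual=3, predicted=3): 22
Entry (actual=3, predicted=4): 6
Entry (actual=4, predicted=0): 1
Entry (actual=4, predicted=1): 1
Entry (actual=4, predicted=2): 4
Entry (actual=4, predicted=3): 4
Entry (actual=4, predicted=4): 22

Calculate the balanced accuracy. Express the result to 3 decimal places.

0.667

Balanced accuracy = mean of per-class recall.
  0: recall = 30/35 = 0.8571
  1: recall = 15/26 = 0.5769
  2: recall = 22/32 = 0.6875
  3: recall = 22/42 = 0.5238
  4: recall = 22/32 = 0.6875
Mean = (0.8571 + 0.5769 + 0.6875 + 0.5238 + 0.6875) / 5 = 0.667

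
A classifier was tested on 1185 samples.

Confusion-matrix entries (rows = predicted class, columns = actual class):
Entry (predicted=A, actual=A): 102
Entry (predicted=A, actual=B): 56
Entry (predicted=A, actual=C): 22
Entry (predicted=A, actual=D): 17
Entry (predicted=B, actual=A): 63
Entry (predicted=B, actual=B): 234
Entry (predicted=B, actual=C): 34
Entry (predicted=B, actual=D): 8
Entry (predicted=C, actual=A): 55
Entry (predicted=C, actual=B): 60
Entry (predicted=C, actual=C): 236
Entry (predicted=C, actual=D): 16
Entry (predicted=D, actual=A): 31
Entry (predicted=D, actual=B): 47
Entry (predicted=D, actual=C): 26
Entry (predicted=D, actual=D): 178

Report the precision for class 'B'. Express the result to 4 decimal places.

0.6903

Treat 'B' as positive and all other classes as negative.
precision = TP/(TP+FP).
B: TP=234, FP=63+34+8=105 → 234/339 = 0.69027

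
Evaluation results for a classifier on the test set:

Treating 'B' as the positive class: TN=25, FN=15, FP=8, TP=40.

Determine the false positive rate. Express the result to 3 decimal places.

0.242

FPR = FP/(FP+TN) = 8/(8+25) = 0.242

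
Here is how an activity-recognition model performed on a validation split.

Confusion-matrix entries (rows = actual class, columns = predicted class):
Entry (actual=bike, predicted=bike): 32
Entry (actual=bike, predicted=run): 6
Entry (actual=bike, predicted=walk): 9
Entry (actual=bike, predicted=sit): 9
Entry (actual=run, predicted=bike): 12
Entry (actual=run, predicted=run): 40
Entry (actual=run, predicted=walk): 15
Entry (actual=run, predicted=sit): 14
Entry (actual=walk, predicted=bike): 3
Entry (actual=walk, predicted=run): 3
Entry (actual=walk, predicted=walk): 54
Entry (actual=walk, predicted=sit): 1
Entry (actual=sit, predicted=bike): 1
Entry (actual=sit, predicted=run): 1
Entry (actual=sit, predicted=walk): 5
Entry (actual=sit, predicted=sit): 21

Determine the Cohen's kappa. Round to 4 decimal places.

0.5303

Observed agreement pₒ = trace/N = 147/226 = 0.65044
Expected agreement pₑ = Σ (rowᵢ·colᵢ)/N² = (56·48 + 81·50 + 61·83 + 28·45)/226² = 0.25572
κ = (pₒ − pₑ)/(1 − pₑ) = (0.65044 − 0.25572)/(1 − 0.25572) = 0.5303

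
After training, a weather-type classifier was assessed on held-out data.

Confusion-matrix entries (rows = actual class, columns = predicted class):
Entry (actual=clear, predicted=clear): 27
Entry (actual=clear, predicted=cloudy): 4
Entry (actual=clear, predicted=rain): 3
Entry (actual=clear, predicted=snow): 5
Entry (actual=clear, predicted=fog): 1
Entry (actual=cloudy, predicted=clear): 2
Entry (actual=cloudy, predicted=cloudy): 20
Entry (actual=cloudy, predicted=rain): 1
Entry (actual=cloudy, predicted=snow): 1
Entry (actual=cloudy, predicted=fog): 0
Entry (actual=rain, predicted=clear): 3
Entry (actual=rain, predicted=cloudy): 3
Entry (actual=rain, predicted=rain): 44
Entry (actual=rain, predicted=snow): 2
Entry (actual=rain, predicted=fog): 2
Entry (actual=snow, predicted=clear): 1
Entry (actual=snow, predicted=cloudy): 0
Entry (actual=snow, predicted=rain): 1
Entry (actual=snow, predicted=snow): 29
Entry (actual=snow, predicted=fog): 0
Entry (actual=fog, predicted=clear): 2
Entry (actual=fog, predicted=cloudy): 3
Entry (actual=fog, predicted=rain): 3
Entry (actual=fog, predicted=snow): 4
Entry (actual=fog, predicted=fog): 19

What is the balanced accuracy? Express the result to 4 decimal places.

0.7743

Balanced accuracy = mean of per-class recall.
  clear: recall = 27/40 = 0.67500
  cloudy: recall = 20/24 = 0.83333
  rain: recall = 44/54 = 0.81481
  snow: recall = 29/31 = 0.93548
  fog: recall = 19/31 = 0.61290
Mean = (0.67500 + 0.83333 + 0.81481 + 0.93548 + 0.61290) / 5 = 0.7743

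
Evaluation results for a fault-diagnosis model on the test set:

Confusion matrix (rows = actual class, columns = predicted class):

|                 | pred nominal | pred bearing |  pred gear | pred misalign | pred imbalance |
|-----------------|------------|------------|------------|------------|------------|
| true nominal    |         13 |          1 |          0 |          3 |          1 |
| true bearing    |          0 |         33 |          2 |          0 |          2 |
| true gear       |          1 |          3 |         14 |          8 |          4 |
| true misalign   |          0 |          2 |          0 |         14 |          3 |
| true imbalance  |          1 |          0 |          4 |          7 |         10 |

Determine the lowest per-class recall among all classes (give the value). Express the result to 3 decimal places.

Per-class recall (TP/(TP+FN)):
  nominal: TP=13, FN=1+0+3+1=5 → 13/18 = 0.7222
  bearing: TP=33, FN=0+2+0+2=4 → 33/37 = 0.8919
  gear: TP=14, FN=1+3+8+4=16 → 14/30 = 0.4667
  misalign: TP=14, FN=0+2+0+3=5 → 14/19 = 0.7368
  imbalance: TP=10, FN=1+0+4+7=12 → 10/22 = 0.4545
Lowest is class 'imbalance' with recall = 0.455.

0.455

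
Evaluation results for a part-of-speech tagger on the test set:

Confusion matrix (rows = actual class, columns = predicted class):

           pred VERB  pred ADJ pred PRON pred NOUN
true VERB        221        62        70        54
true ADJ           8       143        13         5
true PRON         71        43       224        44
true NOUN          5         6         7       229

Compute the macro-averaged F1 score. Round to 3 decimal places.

Per-class F1 score (2·TP/(2·TP+FP+FN)):
  VERB: TP=221, FP=8+71+5=84, FN=62+70+54=186 → 442/712 = 0.6208
  ADJ: TP=143, FP=62+43+6=111, FN=8+13+5=26 → 286/423 = 0.6761
  PRON: TP=224, FP=70+13+7=90, FN=71+43+44=158 → 448/696 = 0.6437
  NOUN: TP=229, FP=54+5+44=103, FN=5+6+7=18 → 458/579 = 0.7910
Macro-F1 score = mean = (0.6208 + 0.6761 + 0.6437 + 0.7910) / 4 = 0.683

0.683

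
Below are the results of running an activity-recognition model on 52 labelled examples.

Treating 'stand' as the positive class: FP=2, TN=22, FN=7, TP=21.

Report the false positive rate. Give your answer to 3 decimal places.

0.083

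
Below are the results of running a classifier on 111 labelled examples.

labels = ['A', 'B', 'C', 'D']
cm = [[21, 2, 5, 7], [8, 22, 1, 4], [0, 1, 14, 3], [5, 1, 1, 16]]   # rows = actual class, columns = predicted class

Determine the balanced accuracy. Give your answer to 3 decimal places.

0.676

Balanced accuracy = mean of per-class recall.
  A: recall = 21/35 = 0.6000
  B: recall = 22/35 = 0.6286
  C: recall = 14/18 = 0.7778
  D: recall = 16/23 = 0.6957
Mean = (0.6000 + 0.6286 + 0.7778 + 0.6957) / 4 = 0.676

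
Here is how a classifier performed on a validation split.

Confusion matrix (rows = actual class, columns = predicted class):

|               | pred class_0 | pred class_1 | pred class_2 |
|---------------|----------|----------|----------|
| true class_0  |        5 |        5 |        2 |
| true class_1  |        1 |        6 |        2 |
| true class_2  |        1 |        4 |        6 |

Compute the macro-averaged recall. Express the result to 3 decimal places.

Per-class recall (TP/(TP+FN)):
  class_0: TP=5, FN=5+2=7 → 5/12 = 0.4167
  class_1: TP=6, FN=1+2=3 → 6/9 = 0.6667
  class_2: TP=6, FN=1+4=5 → 6/11 = 0.5455
Macro-recall = mean = (0.4167 + 0.6667 + 0.5455) / 3 = 0.543

0.543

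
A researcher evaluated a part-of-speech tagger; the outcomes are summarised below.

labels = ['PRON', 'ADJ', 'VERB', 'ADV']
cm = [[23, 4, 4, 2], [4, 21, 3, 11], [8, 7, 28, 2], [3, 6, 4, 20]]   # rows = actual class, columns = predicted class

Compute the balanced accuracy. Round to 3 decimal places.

0.616

Balanced accuracy = mean of per-class recall.
  PRON: recall = 23/33 = 0.6970
  ADJ: recall = 21/39 = 0.5385
  VERB: recall = 28/45 = 0.6222
  ADV: recall = 20/33 = 0.6061
Mean = (0.6970 + 0.5385 + 0.6222 + 0.6061) / 4 = 0.616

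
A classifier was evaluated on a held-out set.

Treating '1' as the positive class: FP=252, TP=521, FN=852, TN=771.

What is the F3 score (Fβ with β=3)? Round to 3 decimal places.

0.397

Fβ = (1+β²)·TP / ((1+β²)·TP + β²·FN + FP), with β²=9
= 10·521 / (10·521 + 9·852 + 252) = 0.397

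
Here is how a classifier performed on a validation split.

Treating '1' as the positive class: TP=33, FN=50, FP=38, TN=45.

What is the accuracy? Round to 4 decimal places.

Accuracy = (TP+TN)/N = (33+45)/166 = 0.4699

0.4699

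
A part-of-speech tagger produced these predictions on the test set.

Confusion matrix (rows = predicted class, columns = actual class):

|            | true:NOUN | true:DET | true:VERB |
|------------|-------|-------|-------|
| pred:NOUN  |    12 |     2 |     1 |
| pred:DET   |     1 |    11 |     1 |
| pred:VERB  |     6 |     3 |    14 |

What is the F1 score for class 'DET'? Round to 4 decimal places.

0.7586

F1 score = 2·TP/(2·TP+FP+FN).
DET: TP=11, FP=1+1=2, FN=2+3=5 → 22/29 = 0.75862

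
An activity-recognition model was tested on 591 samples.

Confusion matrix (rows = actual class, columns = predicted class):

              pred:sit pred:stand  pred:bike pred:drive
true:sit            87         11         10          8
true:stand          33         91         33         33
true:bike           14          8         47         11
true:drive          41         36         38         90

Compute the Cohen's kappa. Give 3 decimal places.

Observed agreement pₒ = trace/N = 315/591 = 0.5330
Expected agreement pₑ = Σ (rowᵢ·colᵢ)/N² = (116·175 + 190·146 + 80·128 + 205·142)/591² = 0.2502
κ = (pₒ − pₑ)/(1 − pₑ) = (0.5330 − 0.2502)/(1 − 0.2502) = 0.377

0.377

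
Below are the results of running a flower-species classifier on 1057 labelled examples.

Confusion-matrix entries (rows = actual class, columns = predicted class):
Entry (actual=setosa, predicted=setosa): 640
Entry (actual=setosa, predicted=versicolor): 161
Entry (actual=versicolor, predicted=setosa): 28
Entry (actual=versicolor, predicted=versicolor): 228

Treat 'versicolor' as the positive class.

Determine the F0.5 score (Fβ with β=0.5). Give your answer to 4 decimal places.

0.6291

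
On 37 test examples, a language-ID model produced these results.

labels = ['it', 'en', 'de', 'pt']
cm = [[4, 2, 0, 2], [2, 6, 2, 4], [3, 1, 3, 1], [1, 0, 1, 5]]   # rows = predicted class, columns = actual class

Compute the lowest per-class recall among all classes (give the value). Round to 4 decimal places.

Per-class recall (TP/(TP+FN)):
  it: TP=4, FN=2+3+1=6 → 4/10 = 0.40000
  en: TP=6, FN=2+1+0=3 → 6/9 = 0.66667
  de: TP=3, FN=0+2+1=3 → 3/6 = 0.50000
  pt: TP=5, FN=2+4+1=7 → 5/12 = 0.41667
Lowest is class 'it' with recall = 0.4000.

0.4000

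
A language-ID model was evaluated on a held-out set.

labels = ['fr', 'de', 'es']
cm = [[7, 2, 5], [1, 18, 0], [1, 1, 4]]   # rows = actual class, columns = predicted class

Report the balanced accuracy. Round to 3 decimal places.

Balanced accuracy = mean of per-class recall.
  fr: recall = 7/14 = 0.5000
  de: recall = 18/19 = 0.9474
  es: recall = 4/6 = 0.6667
Mean = (0.5000 + 0.9474 + 0.6667) / 3 = 0.705

0.705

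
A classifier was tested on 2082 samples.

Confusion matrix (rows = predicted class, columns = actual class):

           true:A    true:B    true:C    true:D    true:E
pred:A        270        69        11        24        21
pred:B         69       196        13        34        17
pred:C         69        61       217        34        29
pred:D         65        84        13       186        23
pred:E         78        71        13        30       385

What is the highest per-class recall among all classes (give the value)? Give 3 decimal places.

0.813

Per-class recall (TP/(TP+FN)):
  A: TP=270, FN=69+69+65+78=281 → 270/551 = 0.4900
  B: TP=196, FN=69+61+84+71=285 → 196/481 = 0.4075
  C: TP=217, FN=11+13+13+13=50 → 217/267 = 0.8127
  D: TP=186, FN=24+34+34+30=122 → 186/308 = 0.6039
  E: TP=385, FN=21+17+29+23=90 → 385/475 = 0.8105
Highest is class 'C' with recall = 0.813.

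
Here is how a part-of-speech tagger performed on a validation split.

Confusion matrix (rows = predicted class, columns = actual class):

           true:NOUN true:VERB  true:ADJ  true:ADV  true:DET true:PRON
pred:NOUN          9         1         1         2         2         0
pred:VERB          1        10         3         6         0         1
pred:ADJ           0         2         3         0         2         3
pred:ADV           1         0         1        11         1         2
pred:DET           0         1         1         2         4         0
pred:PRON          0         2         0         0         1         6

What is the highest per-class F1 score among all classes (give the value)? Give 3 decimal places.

Per-class F1 score (2·TP/(2·TP+FP+FN)):
  NOUN: TP=9, FP=1+1+2+2+0=6, FN=1+0+1+0+0=2 → 18/26 = 0.6923
  VERB: TP=10, FP=1+3+6+0+1=11, FN=1+2+0+1+2=6 → 20/37 = 0.5405
  ADJ: TP=3, FP=0+2+0+2+3=7, FN=1+3+1+1+0=6 → 6/19 = 0.3158
  ADV: TP=11, FP=1+0+1+1+2=5, FN=2+6+0+2+0=10 → 22/37 = 0.5946
  DET: TP=4, FP=0+1+1+2+0=4, FN=2+0+2+1+1=6 → 8/18 = 0.4444
  PRON: TP=6, FP=0+2+0+0+1=3, FN=0+1+3+2+0=6 → 12/21 = 0.5714
Highest is class 'NOUN' with F1 score = 0.692.

0.692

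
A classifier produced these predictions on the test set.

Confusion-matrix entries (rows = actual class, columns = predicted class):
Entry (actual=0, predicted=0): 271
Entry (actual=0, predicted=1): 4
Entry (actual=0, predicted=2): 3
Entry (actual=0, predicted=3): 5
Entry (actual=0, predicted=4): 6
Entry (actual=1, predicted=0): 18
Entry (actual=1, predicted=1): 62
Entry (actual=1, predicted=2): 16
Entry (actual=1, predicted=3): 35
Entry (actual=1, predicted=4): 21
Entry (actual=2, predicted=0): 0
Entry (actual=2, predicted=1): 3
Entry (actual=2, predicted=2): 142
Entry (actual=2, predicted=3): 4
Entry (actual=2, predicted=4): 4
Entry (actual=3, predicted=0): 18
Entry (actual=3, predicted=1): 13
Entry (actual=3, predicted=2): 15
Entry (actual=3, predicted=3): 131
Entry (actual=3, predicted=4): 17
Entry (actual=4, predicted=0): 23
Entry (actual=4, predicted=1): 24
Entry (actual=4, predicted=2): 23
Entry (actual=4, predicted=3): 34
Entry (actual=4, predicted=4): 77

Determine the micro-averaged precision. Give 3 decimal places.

0.705

Micro-averaging pools counts across classes: ΣTP=683, ΣFP=286, ΣFN=286.
Micro-precision = TP/(TP+FP) on pooled counts = 0.705 (equals overall accuracy in single-label multiclass).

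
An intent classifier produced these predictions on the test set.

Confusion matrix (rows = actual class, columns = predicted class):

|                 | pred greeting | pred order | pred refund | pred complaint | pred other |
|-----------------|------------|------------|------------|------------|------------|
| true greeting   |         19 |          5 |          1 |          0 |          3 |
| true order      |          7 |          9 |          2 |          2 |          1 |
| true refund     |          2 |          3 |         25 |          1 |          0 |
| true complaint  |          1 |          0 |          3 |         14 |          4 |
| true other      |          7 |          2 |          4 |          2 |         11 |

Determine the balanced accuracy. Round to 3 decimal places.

0.595

Balanced accuracy = mean of per-class recall.
  greeting: recall = 19/28 = 0.6786
  order: recall = 9/21 = 0.4286
  refund: recall = 25/31 = 0.8065
  complaint: recall = 14/22 = 0.6364
  other: recall = 11/26 = 0.4231
Mean = (0.6786 + 0.4286 + 0.8065 + 0.6364 + 0.4231) / 5 = 0.595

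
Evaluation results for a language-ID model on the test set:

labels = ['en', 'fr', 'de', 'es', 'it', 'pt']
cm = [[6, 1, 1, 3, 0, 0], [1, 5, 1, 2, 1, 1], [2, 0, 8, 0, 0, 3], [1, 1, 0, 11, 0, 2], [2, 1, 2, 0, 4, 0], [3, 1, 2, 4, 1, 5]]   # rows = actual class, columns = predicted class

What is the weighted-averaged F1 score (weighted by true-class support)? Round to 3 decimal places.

Per-class F1 score (2·TP/(2·TP+FP+FN)):
  en: TP=6, FP=1+2+1+2+3=9, FN=1+1+3+0+0=5 → 12/26 = 0.4615
  fr: TP=5, FP=1+0+1+1+1=4, FN=1+1+2+1+1=6 → 10/20 = 0.5000
  de: TP=8, FP=1+1+0+2+2=6, FN=2+0+0+0+3=5 → 16/27 = 0.5926
  es: TP=11, FP=3+2+0+0+4=9, FN=1+1+0+0+2=4 → 22/35 = 0.6286
  it: TP=4, FP=0+1+0+0+1=2, FN=2+1+2+0+0=5 → 8/15 = 0.5333
  pt: TP=5, FP=0+1+3+2+0=6, FN=3+1+2+4+1=11 → 10/27 = 0.3704
Weighted-F1 score = Σ (supportᵢ/N)·F1 scoreᵢ with N=75: (11/75)·0.4615 + (11/75)·0.5000 + (13/75)·0.5926 + (15/75)·0.6286 + (9/75)·0.5333 + (16/75)·0.3704 = 0.512

0.512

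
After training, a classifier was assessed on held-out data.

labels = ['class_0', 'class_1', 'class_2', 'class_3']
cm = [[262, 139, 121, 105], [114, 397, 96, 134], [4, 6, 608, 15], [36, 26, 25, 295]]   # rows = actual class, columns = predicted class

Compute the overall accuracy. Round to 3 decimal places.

0.655

Accuracy = trace / total = (262+397+608+295=1562) / 2383 = 1562/2383 = 0.655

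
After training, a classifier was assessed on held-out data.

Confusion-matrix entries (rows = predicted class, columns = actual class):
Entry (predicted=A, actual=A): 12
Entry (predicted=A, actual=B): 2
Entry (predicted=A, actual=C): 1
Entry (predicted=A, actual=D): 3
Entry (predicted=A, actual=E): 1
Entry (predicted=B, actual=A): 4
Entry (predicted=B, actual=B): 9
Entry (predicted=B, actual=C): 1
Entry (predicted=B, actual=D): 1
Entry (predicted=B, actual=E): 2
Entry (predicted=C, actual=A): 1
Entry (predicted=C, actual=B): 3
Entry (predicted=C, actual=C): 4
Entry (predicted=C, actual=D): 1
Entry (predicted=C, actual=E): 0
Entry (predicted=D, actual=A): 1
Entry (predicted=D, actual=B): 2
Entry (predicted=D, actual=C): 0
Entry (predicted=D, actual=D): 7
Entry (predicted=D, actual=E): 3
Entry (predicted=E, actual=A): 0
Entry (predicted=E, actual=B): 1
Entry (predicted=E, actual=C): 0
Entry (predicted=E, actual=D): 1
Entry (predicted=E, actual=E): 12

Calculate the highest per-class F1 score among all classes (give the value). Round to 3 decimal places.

0.750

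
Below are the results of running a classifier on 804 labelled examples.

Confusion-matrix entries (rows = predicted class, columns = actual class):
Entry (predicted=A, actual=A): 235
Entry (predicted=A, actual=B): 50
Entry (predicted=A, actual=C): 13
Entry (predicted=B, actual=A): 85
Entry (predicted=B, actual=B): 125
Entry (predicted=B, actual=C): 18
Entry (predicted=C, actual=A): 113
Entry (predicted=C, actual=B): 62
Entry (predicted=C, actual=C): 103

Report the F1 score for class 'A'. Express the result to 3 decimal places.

Treat 'A' as positive and all other classes as negative.
F1 score = 2·TP/(2·TP+FP+FN).
A: TP=235, FP=50+13=63, FN=85+113=198 → 470/731 = 0.6430

0.643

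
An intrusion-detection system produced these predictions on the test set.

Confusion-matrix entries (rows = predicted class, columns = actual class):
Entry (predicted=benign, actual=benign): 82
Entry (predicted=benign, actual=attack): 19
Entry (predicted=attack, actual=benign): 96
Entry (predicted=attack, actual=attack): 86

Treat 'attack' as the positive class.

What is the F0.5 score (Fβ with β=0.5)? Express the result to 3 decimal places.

Fβ = (1+β²)·TP / ((1+β²)·TP + β²·FN + FP), with β²=1/4
= 1.25·86 / (1.25·86 + 0.25·19 + 96) = 0.516

0.516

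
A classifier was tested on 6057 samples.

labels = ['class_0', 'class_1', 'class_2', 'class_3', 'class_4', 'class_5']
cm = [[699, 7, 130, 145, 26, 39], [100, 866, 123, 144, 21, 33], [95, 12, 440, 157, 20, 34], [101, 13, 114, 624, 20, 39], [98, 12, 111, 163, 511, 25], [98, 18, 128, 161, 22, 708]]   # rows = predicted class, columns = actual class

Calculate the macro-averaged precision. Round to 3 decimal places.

0.631

Per-class precision (TP/(TP+FP)):
  class_0: TP=699, FP=7+130+145+26+39=347 → 699/1046 = 0.6683
  class_1: TP=866, FP=100+123+144+21+33=421 → 866/1287 = 0.6729
  class_2: TP=440, FP=95+12+157+20+34=318 → 440/758 = 0.5805
  class_3: TP=624, FP=101+13+114+20+39=287 → 624/911 = 0.6850
  class_4: TP=511, FP=98+12+111+163+25=409 → 511/920 = 0.5554
  class_5: TP=708, FP=98+18+128+161+22=427 → 708/1135 = 0.6238
Macro-precision = mean = (0.6683 + 0.6729 + 0.5805 + 0.6850 + 0.5554 + 0.6238) / 6 = 0.631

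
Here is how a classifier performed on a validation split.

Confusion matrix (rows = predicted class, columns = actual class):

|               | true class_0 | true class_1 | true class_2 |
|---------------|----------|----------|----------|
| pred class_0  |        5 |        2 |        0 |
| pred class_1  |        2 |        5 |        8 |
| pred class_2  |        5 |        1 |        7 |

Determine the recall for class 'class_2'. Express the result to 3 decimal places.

0.467

Take TP from the diagonal, FP from the rest of the 'class_2' prediction marginal, FN from the rest of the 'class_2' actual marginal.
recall = TP/(TP+FN).
class_2: TP=7, FN=0+8=8 → 7/15 = 0.4667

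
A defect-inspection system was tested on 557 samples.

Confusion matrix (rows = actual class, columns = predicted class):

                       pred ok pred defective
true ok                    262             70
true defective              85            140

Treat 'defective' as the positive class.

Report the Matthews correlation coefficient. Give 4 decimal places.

0.4165

MCC = (TP·TN − FP·FN) / √((TP+FP)(TP+FN)(TN+FP)(TN+FN))
Numerator = 140·262 − 70·85 = 30730
Denominator = √(210·225·332·347) = √5443389000 = 73779.3264
MCC = 30730 / 73779.3264 = 0.4165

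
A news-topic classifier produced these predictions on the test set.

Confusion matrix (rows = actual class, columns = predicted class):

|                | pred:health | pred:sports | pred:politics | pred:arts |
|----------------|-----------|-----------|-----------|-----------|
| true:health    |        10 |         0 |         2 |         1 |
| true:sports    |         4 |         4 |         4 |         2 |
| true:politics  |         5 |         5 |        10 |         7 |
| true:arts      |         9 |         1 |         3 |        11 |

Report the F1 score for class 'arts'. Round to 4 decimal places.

F1 score = 2·TP/(2·TP+FP+FN).
arts: TP=11, FP=1+2+7=10, FN=9+1+3=13 → 22/45 = 0.48889

0.4889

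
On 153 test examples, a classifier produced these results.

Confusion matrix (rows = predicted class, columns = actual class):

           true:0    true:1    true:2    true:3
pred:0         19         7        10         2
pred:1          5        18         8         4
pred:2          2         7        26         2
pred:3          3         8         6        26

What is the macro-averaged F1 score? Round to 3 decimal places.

0.580

Per-class F1 score (2·TP/(2·TP+FP+FN)):
  0: TP=19, FP=7+10+2=19, FN=5+2+3=10 → 38/67 = 0.5672
  1: TP=18, FP=5+8+4=17, FN=7+7+8=22 → 36/75 = 0.4800
  2: TP=26, FP=2+7+2=11, FN=10+8+6=24 → 52/87 = 0.5977
  3: TP=26, FP=3+8+6=17, FN=2+4+2=8 → 52/77 = 0.6753
Macro-F1 score = mean = (0.5672 + 0.4800 + 0.5977 + 0.6753) / 4 = 0.580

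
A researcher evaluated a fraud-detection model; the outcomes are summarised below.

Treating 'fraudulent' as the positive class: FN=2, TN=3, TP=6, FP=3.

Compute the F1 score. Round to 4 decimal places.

0.7059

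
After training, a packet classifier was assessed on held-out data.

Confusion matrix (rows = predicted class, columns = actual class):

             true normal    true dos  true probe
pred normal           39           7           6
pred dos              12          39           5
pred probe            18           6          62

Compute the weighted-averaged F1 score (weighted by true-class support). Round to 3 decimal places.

0.716

Per-class F1 score (2·TP/(2·TP+FP+FN)):
  normal: TP=39, FP=7+6=13, FN=12+18=30 → 78/121 = 0.6446
  dos: TP=39, FP=12+5=17, FN=7+6=13 → 78/108 = 0.7222
  probe: TP=62, FP=18+6=24, FN=6+5=11 → 124/159 = 0.7799
Weighted-F1 score = Σ (supportᵢ/N)·F1 scoreᵢ with N=194: (69/194)·0.6446 + (52/194)·0.7222 + (73/194)·0.7799 = 0.716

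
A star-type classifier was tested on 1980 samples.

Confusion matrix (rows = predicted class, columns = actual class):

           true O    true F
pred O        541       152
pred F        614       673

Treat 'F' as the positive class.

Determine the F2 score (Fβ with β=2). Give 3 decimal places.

Fβ = (1+β²)·TP / ((1+β²)·TP + β²·FN + FP), with β²=4
= 5·673 / (5·673 + 4·152 + 614) = 0.734

0.734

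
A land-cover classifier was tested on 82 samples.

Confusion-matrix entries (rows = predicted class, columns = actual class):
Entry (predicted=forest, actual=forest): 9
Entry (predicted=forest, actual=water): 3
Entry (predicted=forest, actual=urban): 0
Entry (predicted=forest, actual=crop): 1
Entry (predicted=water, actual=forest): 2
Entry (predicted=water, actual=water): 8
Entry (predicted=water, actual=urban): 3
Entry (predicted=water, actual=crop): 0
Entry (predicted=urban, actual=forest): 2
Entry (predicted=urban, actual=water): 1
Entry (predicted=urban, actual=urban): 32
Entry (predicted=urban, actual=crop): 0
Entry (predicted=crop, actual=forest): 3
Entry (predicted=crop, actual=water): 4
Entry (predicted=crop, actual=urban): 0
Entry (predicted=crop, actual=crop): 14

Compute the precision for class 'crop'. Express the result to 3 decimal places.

0.667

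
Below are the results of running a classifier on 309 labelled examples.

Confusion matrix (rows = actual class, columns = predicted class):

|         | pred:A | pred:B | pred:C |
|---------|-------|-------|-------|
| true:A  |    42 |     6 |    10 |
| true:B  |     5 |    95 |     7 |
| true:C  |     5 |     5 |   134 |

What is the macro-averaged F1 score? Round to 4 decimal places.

0.8547

Per-class F1 score (2·TP/(2·TP+FP+FN)):
  A: TP=42, FP=5+5=10, FN=6+10=16 → 84/110 = 0.76364
  B: TP=95, FP=6+5=11, FN=5+7=12 → 190/213 = 0.89202
  C: TP=134, FP=10+7=17, FN=5+5=10 → 268/295 = 0.90847
Macro-F1 score = mean = (0.76364 + 0.89202 + 0.90847) / 3 = 0.8547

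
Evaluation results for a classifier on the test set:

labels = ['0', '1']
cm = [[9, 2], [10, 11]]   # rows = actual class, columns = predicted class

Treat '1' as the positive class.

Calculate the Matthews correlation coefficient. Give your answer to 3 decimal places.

0.331

MCC = (TP·TN − FP·FN) / √((TP+FP)(TP+FN)(TN+FP)(TN+FN))
Numerator = 11·9 − 2·10 = 79
Denominator = √(13·21·11·19) = √57057 = 238.8661
MCC = 79 / 238.8661 = 0.331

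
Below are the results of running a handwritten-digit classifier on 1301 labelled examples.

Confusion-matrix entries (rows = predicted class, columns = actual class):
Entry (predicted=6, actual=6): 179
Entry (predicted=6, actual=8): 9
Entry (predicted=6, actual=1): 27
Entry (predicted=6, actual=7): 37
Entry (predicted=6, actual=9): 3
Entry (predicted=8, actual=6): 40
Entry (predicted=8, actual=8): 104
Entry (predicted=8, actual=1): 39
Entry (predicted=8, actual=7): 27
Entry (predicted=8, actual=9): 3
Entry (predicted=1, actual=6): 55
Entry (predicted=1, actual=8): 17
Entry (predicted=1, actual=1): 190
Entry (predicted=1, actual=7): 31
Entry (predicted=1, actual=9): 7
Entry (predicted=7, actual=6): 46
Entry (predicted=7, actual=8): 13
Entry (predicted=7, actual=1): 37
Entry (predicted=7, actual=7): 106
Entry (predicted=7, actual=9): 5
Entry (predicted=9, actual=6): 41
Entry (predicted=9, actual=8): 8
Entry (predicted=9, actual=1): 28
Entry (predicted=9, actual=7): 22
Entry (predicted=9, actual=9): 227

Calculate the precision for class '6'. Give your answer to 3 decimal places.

0.702

One-vs-rest for '6': TP = diagonal; FP = other classes predicted '6'; FN = '6' predicted as other.
precision = TP/(TP+FP).
6: TP=179, FP=9+27+37+3=76 → 179/255 = 0.7020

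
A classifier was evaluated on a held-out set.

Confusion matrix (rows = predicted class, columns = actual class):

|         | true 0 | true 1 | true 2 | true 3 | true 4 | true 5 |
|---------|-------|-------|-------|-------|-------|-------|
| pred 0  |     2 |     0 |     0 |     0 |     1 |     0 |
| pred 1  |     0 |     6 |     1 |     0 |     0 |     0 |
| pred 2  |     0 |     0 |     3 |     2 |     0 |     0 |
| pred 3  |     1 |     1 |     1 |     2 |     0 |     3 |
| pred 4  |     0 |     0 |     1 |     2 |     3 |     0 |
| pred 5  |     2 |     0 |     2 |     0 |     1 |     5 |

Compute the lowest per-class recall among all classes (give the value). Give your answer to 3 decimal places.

Per-class recall (TP/(TP+FN)):
  0: TP=2, FN=0+0+1+0+2=3 → 2/5 = 0.4000
  1: TP=6, FN=0+0+1+0+0=1 → 6/7 = 0.8571
  2: TP=3, FN=0+1+1+1+2=5 → 3/8 = 0.3750
  3: TP=2, FN=0+0+2+2+0=4 → 2/6 = 0.3333
  4: TP=3, FN=1+0+0+0+1=2 → 3/5 = 0.6000
  5: TP=5, FN=0+0+0+3+0=3 → 5/8 = 0.6250
Lowest is class '3' with recall = 0.333.

0.333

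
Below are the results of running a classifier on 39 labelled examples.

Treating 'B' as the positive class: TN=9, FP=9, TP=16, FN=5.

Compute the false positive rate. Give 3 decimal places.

0.500

FPR = FP/(FP+TN) = 9/(9+9) = 0.500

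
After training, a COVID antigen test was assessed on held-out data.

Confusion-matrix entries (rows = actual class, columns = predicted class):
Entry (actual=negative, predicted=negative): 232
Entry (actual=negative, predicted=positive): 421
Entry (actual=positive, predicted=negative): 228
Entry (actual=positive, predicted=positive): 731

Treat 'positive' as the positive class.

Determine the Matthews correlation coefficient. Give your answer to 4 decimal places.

0.1278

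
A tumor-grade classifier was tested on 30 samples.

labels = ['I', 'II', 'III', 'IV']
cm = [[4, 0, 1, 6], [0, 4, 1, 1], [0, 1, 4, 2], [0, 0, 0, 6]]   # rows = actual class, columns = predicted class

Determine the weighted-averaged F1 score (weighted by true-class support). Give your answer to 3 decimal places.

0.599

Per-class F1 score (2·TP/(2·TP+FP+FN)):
  I: TP=4, FP=0+0+0=0, FN=0+1+6=7 → 8/15 = 0.5333
  II: TP=4, FP=0+1+0=1, FN=0+1+1=2 → 8/11 = 0.7273
  III: TP=4, FP=1+1+0=2, FN=0+1+2=3 → 8/13 = 0.6154
  IV: TP=6, FP=6+1+2=9, FN=0+0+0=0 → 12/21 = 0.5714
Weighted-F1 score = Σ (supportᵢ/N)·F1 scoreᵢ with N=30: (11/30)·0.5333 + (6/30)·0.7273 + (7/30)·0.6154 + (6/30)·0.5714 = 0.599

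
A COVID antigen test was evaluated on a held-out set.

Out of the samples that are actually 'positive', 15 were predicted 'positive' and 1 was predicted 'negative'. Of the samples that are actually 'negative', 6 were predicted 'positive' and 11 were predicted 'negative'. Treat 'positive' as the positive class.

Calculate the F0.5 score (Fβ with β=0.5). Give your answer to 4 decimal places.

Fβ = (1+β²)·TP / ((1+β²)·TP + β²·FN + FP), with β²=1/4
= 1.25·15 / (1.25·15 + 0.25·1 + 6) = 0.7500

0.7500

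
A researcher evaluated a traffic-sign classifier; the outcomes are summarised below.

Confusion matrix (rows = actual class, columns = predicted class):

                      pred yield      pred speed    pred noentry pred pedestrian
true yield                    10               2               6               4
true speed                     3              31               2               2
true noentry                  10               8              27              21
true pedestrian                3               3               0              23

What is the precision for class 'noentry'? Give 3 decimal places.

Take TP from the diagonal, FP from the rest of the 'noentry' prediction marginal, FN from the rest of the 'noentry' actual marginal.
precision = TP/(TP+FP).
noentry: TP=27, FP=6+2+0=8 → 27/35 = 0.7714

0.771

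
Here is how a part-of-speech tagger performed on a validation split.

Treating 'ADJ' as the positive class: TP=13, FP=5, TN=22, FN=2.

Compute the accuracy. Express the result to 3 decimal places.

Accuracy = (TP+TN)/N = (13+22)/42 = 0.833

0.833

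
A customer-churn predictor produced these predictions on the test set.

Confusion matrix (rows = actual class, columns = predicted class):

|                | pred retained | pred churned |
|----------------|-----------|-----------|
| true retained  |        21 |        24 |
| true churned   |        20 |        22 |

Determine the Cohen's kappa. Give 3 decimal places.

Observed agreement pₒ = trace/N = 43/87 = 0.4943
Expected agreement pₑ = Σ (rowᵢ·colᵢ)/N² = (45·41 + 42·46)/87² = 0.4990
κ = (pₒ − pₑ)/(1 − pₑ) = (0.4943 − 0.4990)/(1 − 0.4990) = -0.009

-0.009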